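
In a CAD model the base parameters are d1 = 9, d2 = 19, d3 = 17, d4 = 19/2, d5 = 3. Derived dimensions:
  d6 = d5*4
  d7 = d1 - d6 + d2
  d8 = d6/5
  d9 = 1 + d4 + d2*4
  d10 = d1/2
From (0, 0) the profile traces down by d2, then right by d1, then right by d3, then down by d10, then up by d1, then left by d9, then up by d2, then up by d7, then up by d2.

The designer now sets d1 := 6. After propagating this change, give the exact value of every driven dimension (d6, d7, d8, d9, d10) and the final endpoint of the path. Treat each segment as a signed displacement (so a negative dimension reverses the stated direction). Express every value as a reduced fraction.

Apply edit: d1 := 6
  d6 = d5*4 = 12
  d7 = d1 - d6 + d2 = 13
  d8 = d6/5 = 12/5
  d9 = 1 + d4 + d2*4 = 173/2
  d10 = d1/2 = 3
Walk from origin (0, 0):
  seg 1: down by d2 = 19 → (0, -19)
  seg 2: right by d1 = 6 → (6, -19)
  seg 3: right by d3 = 17 → (23, -19)
  seg 4: down by d10 = 3 → (23, -22)
  seg 5: up by d1 = 6 → (23, -16)
  seg 6: left by d9 = 173/2 → (-127/2, -16)
  seg 7: up by d2 = 19 → (-127/2, 3)
  seg 8: up by d7 = 13 → (-127/2, 16)
  seg 9: up by d2 = 19 → (-127/2, 35)

d6 = 12
d7 = 13
d8 = 12/5
d9 = 173/2
d10 = 3
endpoint = (-127/2, 35)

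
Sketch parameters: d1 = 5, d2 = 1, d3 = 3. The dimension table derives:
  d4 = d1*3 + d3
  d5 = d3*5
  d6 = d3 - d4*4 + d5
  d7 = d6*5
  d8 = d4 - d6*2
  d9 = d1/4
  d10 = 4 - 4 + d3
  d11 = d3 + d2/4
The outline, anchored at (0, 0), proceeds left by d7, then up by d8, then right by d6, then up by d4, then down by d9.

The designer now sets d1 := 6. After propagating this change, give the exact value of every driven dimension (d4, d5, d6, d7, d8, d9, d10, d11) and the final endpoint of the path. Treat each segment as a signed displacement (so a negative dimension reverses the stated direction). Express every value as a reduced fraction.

d4 = 21
d5 = 15
d6 = -66
d7 = -330
d8 = 153
d9 = 3/2
d10 = 3
d11 = 13/4
endpoint = (264, 345/2)

Apply edit: d1 := 6
  d4 = d1*3 + d3 = 21
  d5 = d3*5 = 15
  d6 = d3 - d4*4 + d5 = -66
  d7 = d6*5 = -330
  d8 = d4 - d6*2 = 153
  d9 = d1/4 = 3/2
  d10 = 4 - 4 + d3 = 3
  d11 = d3 + d2/4 = 13/4
Walk from origin (0, 0):
  seg 1: left by d7 = -330 → (330, 0)
  seg 2: up by d8 = 153 → (330, 153)
  seg 3: right by d6 = -66 → (264, 153)
  seg 4: up by d4 = 21 → (264, 174)
  seg 5: down by d9 = 3/2 → (264, 345/2)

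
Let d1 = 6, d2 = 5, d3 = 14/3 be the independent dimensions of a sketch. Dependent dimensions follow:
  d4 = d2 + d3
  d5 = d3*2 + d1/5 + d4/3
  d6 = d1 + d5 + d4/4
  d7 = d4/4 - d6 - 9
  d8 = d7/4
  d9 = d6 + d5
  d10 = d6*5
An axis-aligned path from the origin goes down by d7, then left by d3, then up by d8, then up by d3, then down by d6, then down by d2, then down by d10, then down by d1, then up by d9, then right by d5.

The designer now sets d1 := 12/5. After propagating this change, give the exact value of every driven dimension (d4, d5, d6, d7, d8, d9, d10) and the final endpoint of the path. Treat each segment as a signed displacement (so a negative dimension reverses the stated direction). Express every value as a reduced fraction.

Apply edit: d1 := 12/5
  d4 = d2 + d3 = 29/3
  d5 = d3*2 + d1/5 + d4/3 = 2933/225
  d6 = d1 + d5 + d4/4 = 16067/900
  d7 = d4/4 - d6 - 9 = -5498/225
  d8 = d7/4 = -2749/450
  d9 = d6 + d5 = 27799/900
  d10 = d6*5 = 16067/180
Walk from origin (0, 0):
  seg 1: down by d7 = -5498/225 → (0, 5498/225)
  seg 2: left by d3 = 14/3 → (-14/3, 5498/225)
  seg 3: up by d8 = -2749/450 → (-14/3, 2749/150)
  seg 4: up by d3 = 14/3 → (-14/3, 3449/150)
  seg 5: down by d6 = 16067/900 → (-14/3, 4627/900)
  seg 6: down by d2 = 5 → (-14/3, 127/900)
  seg 7: down by d10 = 16067/180 → (-14/3, -2228/25)
  seg 8: down by d1 = 12/5 → (-14/3, -2288/25)
  seg 9: up by d9 = 27799/900 → (-14/3, -54569/900)
  seg 10: right by d5 = 2933/225 → (1883/225, -54569/900)

d4 = 29/3
d5 = 2933/225
d6 = 16067/900
d7 = -5498/225
d8 = -2749/450
d9 = 27799/900
d10 = 16067/180
endpoint = (1883/225, -54569/900)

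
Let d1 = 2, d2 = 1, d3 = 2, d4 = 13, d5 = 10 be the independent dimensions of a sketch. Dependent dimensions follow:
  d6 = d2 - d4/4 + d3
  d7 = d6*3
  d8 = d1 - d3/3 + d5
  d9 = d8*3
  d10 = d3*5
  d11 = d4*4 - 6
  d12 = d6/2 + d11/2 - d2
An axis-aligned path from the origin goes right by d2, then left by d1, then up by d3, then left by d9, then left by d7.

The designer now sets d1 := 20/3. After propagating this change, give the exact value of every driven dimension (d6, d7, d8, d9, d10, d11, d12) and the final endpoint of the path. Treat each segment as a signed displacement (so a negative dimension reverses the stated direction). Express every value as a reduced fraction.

Apply edit: d1 := 20/3
  d6 = d2 - d4/4 + d3 = -1/4
  d7 = d6*3 = -3/4
  d8 = d1 - d3/3 + d5 = 16
  d9 = d8*3 = 48
  d10 = d3*5 = 10
  d11 = d4*4 - 6 = 46
  d12 = d6/2 + d11/2 - d2 = 175/8
Walk from origin (0, 0):
  seg 1: right by d2 = 1 → (1, 0)
  seg 2: left by d1 = 20/3 → (-17/3, 0)
  seg 3: up by d3 = 2 → (-17/3, 2)
  seg 4: left by d9 = 48 → (-161/3, 2)
  seg 5: left by d7 = -3/4 → (-635/12, 2)

d6 = -1/4
d7 = -3/4
d8 = 16
d9 = 48
d10 = 10
d11 = 46
d12 = 175/8
endpoint = (-635/12, 2)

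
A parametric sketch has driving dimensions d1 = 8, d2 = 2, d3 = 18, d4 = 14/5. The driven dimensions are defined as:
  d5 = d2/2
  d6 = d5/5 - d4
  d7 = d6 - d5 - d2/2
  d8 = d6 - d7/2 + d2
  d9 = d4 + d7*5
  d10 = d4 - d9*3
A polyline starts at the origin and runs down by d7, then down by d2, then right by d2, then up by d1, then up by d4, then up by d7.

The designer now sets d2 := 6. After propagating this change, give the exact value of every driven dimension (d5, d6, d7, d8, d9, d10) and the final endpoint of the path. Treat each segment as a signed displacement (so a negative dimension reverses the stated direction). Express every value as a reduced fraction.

d5 = 3
d6 = -11/5
d7 = -41/5
d8 = 79/10
d9 = -191/5
d10 = 587/5
endpoint = (6, 24/5)

Apply edit: d2 := 6
  d5 = d2/2 = 3
  d6 = d5/5 - d4 = -11/5
  d7 = d6 - d5 - d2/2 = -41/5
  d8 = d6 - d7/2 + d2 = 79/10
  d9 = d4 + d7*5 = -191/5
  d10 = d4 - d9*3 = 587/5
Walk from origin (0, 0):
  seg 1: down by d7 = -41/5 → (0, 41/5)
  seg 2: down by d2 = 6 → (0, 11/5)
  seg 3: right by d2 = 6 → (6, 11/5)
  seg 4: up by d1 = 8 → (6, 51/5)
  seg 5: up by d4 = 14/5 → (6, 13)
  seg 6: up by d7 = -41/5 → (6, 24/5)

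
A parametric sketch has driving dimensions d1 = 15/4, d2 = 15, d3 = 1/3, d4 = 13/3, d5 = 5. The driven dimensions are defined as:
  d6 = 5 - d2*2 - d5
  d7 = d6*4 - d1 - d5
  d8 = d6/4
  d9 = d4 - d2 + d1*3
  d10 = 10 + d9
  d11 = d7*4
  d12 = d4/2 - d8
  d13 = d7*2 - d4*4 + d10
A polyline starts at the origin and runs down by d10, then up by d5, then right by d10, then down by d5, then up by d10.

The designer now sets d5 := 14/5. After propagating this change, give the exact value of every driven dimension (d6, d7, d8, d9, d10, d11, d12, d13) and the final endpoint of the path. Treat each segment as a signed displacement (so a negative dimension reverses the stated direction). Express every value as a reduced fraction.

d6 = -139/5
d7 = -471/4
d8 = -139/20
d9 = 7/12
d10 = 127/12
d11 = -471
d12 = 547/60
d13 = -969/4
endpoint = (127/12, 0)

Apply edit: d5 := 14/5
  d6 = 5 - d2*2 - d5 = -139/5
  d7 = d6*4 - d1 - d5 = -471/4
  d8 = d6/4 = -139/20
  d9 = d4 - d2 + d1*3 = 7/12
  d10 = 10 + d9 = 127/12
  d11 = d7*4 = -471
  d12 = d4/2 - d8 = 547/60
  d13 = d7*2 - d4*4 + d10 = -969/4
Walk from origin (0, 0):
  seg 1: down by d10 = 127/12 → (0, -127/12)
  seg 2: up by d5 = 14/5 → (0, -467/60)
  seg 3: right by d10 = 127/12 → (127/12, -467/60)
  seg 4: down by d5 = 14/5 → (127/12, -127/12)
  seg 5: up by d10 = 127/12 → (127/12, 0)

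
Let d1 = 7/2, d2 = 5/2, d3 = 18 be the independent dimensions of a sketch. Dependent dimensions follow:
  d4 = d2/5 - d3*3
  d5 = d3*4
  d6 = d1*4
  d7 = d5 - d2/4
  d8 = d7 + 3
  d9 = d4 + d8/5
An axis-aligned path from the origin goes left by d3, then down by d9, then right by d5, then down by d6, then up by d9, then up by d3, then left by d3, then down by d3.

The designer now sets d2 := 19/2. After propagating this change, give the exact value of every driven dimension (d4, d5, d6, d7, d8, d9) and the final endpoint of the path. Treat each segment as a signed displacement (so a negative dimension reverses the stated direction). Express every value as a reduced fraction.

Apply edit: d2 := 19/2
  d4 = d2/5 - d3*3 = -521/10
  d5 = d3*4 = 72
  d6 = d1*4 = 14
  d7 = d5 - d2/4 = 557/8
  d8 = d7 + 3 = 581/8
  d9 = d4 + d8/5 = -1503/40
Walk from origin (0, 0):
  seg 1: left by d3 = 18 → (-18, 0)
  seg 2: down by d9 = -1503/40 → (-18, 1503/40)
  seg 3: right by d5 = 72 → (54, 1503/40)
  seg 4: down by d6 = 14 → (54, 943/40)
  seg 5: up by d9 = -1503/40 → (54, -14)
  seg 6: up by d3 = 18 → (54, 4)
  seg 7: left by d3 = 18 → (36, 4)
  seg 8: down by d3 = 18 → (36, -14)

d4 = -521/10
d5 = 72
d6 = 14
d7 = 557/8
d8 = 581/8
d9 = -1503/40
endpoint = (36, -14)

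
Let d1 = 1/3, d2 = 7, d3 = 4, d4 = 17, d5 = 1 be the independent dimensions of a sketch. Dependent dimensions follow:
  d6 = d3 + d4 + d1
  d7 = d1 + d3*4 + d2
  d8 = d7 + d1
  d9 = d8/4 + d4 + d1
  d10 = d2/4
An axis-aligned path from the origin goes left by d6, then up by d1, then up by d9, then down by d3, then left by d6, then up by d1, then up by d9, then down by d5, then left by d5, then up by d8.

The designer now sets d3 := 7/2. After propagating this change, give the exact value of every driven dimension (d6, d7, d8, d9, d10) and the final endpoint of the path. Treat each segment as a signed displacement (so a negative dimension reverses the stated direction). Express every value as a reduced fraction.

d6 = 125/6
d7 = 64/3
d8 = 65/3
d9 = 91/4
d10 = 7/4
endpoint = (-128/3, 190/3)

Apply edit: d3 := 7/2
  d6 = d3 + d4 + d1 = 125/6
  d7 = d1 + d3*4 + d2 = 64/3
  d8 = d7 + d1 = 65/3
  d9 = d8/4 + d4 + d1 = 91/4
  d10 = d2/4 = 7/4
Walk from origin (0, 0):
  seg 1: left by d6 = 125/6 → (-125/6, 0)
  seg 2: up by d1 = 1/3 → (-125/6, 1/3)
  seg 3: up by d9 = 91/4 → (-125/6, 277/12)
  seg 4: down by d3 = 7/2 → (-125/6, 235/12)
  seg 5: left by d6 = 125/6 → (-125/3, 235/12)
  seg 6: up by d1 = 1/3 → (-125/3, 239/12)
  seg 7: up by d9 = 91/4 → (-125/3, 128/3)
  seg 8: down by d5 = 1 → (-125/3, 125/3)
  seg 9: left by d5 = 1 → (-128/3, 125/3)
  seg 10: up by d8 = 65/3 → (-128/3, 190/3)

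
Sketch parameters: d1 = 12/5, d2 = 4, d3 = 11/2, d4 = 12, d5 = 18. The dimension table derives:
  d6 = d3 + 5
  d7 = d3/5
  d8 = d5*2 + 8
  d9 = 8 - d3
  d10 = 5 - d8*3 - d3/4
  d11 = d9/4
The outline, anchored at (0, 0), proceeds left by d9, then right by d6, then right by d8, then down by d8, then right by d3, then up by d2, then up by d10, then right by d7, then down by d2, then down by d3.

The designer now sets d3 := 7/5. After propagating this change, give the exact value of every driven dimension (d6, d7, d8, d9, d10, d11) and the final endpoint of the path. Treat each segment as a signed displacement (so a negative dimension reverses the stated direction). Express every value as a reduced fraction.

d6 = 32/5
d7 = 7/25
d8 = 44
d9 = 33/5
d10 = -2547/20
d11 = 33/20
endpoint = (1137/25, -691/4)

Apply edit: d3 := 7/5
  d6 = d3 + 5 = 32/5
  d7 = d3/5 = 7/25
  d8 = d5*2 + 8 = 44
  d9 = 8 - d3 = 33/5
  d10 = 5 - d8*3 - d3/4 = -2547/20
  d11 = d9/4 = 33/20
Walk from origin (0, 0):
  seg 1: left by d9 = 33/5 → (-33/5, 0)
  seg 2: right by d6 = 32/5 → (-1/5, 0)
  seg 3: right by d8 = 44 → (219/5, 0)
  seg 4: down by d8 = 44 → (219/5, -44)
  seg 5: right by d3 = 7/5 → (226/5, -44)
  seg 6: up by d2 = 4 → (226/5, -40)
  seg 7: up by d10 = -2547/20 → (226/5, -3347/20)
  seg 8: right by d7 = 7/25 → (1137/25, -3347/20)
  seg 9: down by d2 = 4 → (1137/25, -3427/20)
  seg 10: down by d3 = 7/5 → (1137/25, -691/4)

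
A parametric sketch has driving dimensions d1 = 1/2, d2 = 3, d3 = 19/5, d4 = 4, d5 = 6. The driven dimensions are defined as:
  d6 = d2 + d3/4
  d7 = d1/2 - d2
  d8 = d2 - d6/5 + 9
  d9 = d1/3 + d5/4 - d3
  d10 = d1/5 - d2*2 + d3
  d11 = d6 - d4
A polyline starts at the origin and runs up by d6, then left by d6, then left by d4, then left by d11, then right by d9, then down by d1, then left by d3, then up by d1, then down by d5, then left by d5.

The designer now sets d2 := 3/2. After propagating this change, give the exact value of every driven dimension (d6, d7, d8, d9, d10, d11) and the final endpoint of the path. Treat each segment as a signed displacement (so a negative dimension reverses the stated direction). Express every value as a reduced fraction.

Apply edit: d2 := 3/2
  d6 = d2 + d3/4 = 49/20
  d7 = d1/2 - d2 = -5/4
  d8 = d2 - d6/5 + 9 = 1001/100
  d9 = d1/3 + d5/4 - d3 = -32/15
  d10 = d1/5 - d2*2 + d3 = 9/10
  d11 = d6 - d4 = -31/20
Walk from origin (0, 0):
  seg 1: up by d6 = 49/20 → (0, 49/20)
  seg 2: left by d6 = 49/20 → (-49/20, 49/20)
  seg 3: left by d4 = 4 → (-129/20, 49/20)
  seg 4: left by d11 = -31/20 → (-49/10, 49/20)
  seg 5: right by d9 = -32/15 → (-211/30, 49/20)
  seg 6: down by d1 = 1/2 → (-211/30, 39/20)
  seg 7: left by d3 = 19/5 → (-65/6, 39/20)
  seg 8: up by d1 = 1/2 → (-65/6, 49/20)
  seg 9: down by d5 = 6 → (-65/6, -71/20)
  seg 10: left by d5 = 6 → (-101/6, -71/20)

d6 = 49/20
d7 = -5/4
d8 = 1001/100
d9 = -32/15
d10 = 9/10
d11 = -31/20
endpoint = (-101/6, -71/20)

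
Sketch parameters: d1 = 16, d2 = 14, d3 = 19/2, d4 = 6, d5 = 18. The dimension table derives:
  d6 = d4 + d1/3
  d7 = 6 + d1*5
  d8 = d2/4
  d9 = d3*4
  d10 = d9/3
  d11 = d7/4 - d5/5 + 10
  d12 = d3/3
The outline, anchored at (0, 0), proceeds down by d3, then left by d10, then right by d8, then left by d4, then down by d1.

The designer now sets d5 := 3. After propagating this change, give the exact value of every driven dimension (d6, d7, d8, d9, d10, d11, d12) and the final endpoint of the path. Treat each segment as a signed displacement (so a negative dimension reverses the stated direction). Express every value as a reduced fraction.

Apply edit: d5 := 3
  d6 = d4 + d1/3 = 34/3
  d7 = 6 + d1*5 = 86
  d8 = d2/4 = 7/2
  d9 = d3*4 = 38
  d10 = d9/3 = 38/3
  d11 = d7/4 - d5/5 + 10 = 309/10
  d12 = d3/3 = 19/6
Walk from origin (0, 0):
  seg 1: down by d3 = 19/2 → (0, -19/2)
  seg 2: left by d10 = 38/3 → (-38/3, -19/2)
  seg 3: right by d8 = 7/2 → (-55/6, -19/2)
  seg 4: left by d4 = 6 → (-91/6, -19/2)
  seg 5: down by d1 = 16 → (-91/6, -51/2)

d6 = 34/3
d7 = 86
d8 = 7/2
d9 = 38
d10 = 38/3
d11 = 309/10
d12 = 19/6
endpoint = (-91/6, -51/2)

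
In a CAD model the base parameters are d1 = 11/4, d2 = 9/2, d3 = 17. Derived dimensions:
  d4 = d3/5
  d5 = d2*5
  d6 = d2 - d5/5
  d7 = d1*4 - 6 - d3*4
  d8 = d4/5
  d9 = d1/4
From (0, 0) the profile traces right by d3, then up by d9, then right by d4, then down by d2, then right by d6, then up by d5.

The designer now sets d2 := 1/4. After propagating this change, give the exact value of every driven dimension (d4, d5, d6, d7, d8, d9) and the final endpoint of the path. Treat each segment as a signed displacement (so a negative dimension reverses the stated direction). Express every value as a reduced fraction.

d4 = 17/5
d5 = 5/4
d6 = 0
d7 = -63
d8 = 17/25
d9 = 11/16
endpoint = (102/5, 27/16)

Apply edit: d2 := 1/4
  d4 = d3/5 = 17/5
  d5 = d2*5 = 5/4
  d6 = d2 - d5/5 = 0
  d7 = d1*4 - 6 - d3*4 = -63
  d8 = d4/5 = 17/25
  d9 = d1/4 = 11/16
Walk from origin (0, 0):
  seg 1: right by d3 = 17 → (17, 0)
  seg 2: up by d9 = 11/16 → (17, 11/16)
  seg 3: right by d4 = 17/5 → (102/5, 11/16)
  seg 4: down by d2 = 1/4 → (102/5, 7/16)
  seg 5: right by d6 = 0 → (102/5, 7/16)
  seg 6: up by d5 = 5/4 → (102/5, 27/16)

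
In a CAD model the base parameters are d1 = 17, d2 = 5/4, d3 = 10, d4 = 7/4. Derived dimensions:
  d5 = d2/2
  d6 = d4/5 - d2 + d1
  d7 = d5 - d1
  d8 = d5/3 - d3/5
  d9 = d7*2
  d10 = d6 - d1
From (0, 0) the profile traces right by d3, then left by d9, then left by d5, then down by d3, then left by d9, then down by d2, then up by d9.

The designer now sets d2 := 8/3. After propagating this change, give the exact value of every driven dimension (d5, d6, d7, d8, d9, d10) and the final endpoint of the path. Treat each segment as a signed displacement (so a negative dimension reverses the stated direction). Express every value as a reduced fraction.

d5 = 4/3
d6 = 881/60
d7 = -47/3
d8 = -14/9
d9 = -94/3
d10 = -139/60
endpoint = (214/3, -44)

Apply edit: d2 := 8/3
  d5 = d2/2 = 4/3
  d6 = d4/5 - d2 + d1 = 881/60
  d7 = d5 - d1 = -47/3
  d8 = d5/3 - d3/5 = -14/9
  d9 = d7*2 = -94/3
  d10 = d6 - d1 = -139/60
Walk from origin (0, 0):
  seg 1: right by d3 = 10 → (10, 0)
  seg 2: left by d9 = -94/3 → (124/3, 0)
  seg 3: left by d5 = 4/3 → (40, 0)
  seg 4: down by d3 = 10 → (40, -10)
  seg 5: left by d9 = -94/3 → (214/3, -10)
  seg 6: down by d2 = 8/3 → (214/3, -38/3)
  seg 7: up by d9 = -94/3 → (214/3, -44)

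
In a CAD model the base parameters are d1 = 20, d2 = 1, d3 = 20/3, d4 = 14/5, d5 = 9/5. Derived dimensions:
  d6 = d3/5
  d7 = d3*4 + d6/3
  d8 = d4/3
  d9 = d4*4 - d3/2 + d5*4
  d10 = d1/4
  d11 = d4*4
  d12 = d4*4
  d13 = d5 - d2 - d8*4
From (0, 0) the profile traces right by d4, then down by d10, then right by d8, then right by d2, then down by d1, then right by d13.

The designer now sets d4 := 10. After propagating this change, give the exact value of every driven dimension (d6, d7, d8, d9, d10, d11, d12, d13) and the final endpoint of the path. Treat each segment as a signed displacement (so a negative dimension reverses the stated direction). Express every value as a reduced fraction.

Apply edit: d4 := 10
  d6 = d3/5 = 4/3
  d7 = d3*4 + d6/3 = 244/9
  d8 = d4/3 = 10/3
  d9 = d4*4 - d3/2 + d5*4 = 658/15
  d10 = d1/4 = 5
  d11 = d4*4 = 40
  d12 = d4*4 = 40
  d13 = d5 - d2 - d8*4 = -188/15
Walk from origin (0, 0):
  seg 1: right by d4 = 10 → (10, 0)
  seg 2: down by d10 = 5 → (10, -5)
  seg 3: right by d8 = 10/3 → (40/3, -5)
  seg 4: right by d2 = 1 → (43/3, -5)
  seg 5: down by d1 = 20 → (43/3, -25)
  seg 6: right by d13 = -188/15 → (9/5, -25)

d6 = 4/3
d7 = 244/9
d8 = 10/3
d9 = 658/15
d10 = 5
d11 = 40
d12 = 40
d13 = -188/15
endpoint = (9/5, -25)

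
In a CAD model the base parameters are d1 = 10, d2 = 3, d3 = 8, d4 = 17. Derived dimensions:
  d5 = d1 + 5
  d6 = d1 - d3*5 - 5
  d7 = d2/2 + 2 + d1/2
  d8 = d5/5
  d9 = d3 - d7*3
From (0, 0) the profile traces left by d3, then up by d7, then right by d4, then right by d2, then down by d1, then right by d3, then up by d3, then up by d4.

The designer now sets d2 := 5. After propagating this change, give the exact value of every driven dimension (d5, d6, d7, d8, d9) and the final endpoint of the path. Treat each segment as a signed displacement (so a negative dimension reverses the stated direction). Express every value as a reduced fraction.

d5 = 15
d6 = -35
d7 = 19/2
d8 = 3
d9 = -41/2
endpoint = (22, 49/2)

Apply edit: d2 := 5
  d5 = d1 + 5 = 15
  d6 = d1 - d3*5 - 5 = -35
  d7 = d2/2 + 2 + d1/2 = 19/2
  d8 = d5/5 = 3
  d9 = d3 - d7*3 = -41/2
Walk from origin (0, 0):
  seg 1: left by d3 = 8 → (-8, 0)
  seg 2: up by d7 = 19/2 → (-8, 19/2)
  seg 3: right by d4 = 17 → (9, 19/2)
  seg 4: right by d2 = 5 → (14, 19/2)
  seg 5: down by d1 = 10 → (14, -1/2)
  seg 6: right by d3 = 8 → (22, -1/2)
  seg 7: up by d3 = 8 → (22, 15/2)
  seg 8: up by d4 = 17 → (22, 49/2)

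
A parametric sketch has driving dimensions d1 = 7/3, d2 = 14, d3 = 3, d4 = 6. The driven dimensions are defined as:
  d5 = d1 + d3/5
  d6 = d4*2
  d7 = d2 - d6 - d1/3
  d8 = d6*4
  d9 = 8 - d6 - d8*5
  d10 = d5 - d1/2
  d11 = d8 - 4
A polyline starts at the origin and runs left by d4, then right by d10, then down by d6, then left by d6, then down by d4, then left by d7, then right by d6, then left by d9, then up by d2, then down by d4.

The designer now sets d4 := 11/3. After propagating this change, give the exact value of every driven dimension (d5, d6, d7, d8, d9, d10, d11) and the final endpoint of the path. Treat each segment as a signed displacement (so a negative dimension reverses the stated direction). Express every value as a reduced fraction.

Apply edit: d4 := 11/3
  d5 = d1 + d3/5 = 44/15
  d6 = d4*2 = 22/3
  d7 = d2 - d6 - d1/3 = 53/9
  d8 = d6*4 = 88/3
  d9 = 8 - d6 - d8*5 = -146
  d10 = d5 - d1/2 = 53/30
  d11 = d8 - 4 = 76/3
Walk from origin (0, 0):
  seg 1: left by d4 = 11/3 → (-11/3, 0)
  seg 2: right by d10 = 53/30 → (-19/10, 0)
  seg 3: down by d6 = 22/3 → (-19/10, -22/3)
  seg 4: left by d6 = 22/3 → (-277/30, -22/3)
  seg 5: down by d4 = 11/3 → (-277/30, -11)
  seg 6: left by d7 = 53/9 → (-1361/90, -11)
  seg 7: right by d6 = 22/3 → (-701/90, -11)
  seg 8: left by d9 = -146 → (12439/90, -11)
  seg 9: up by d2 = 14 → (12439/90, 3)
  seg 10: down by d4 = 11/3 → (12439/90, -2/3)

d5 = 44/15
d6 = 22/3
d7 = 53/9
d8 = 88/3
d9 = -146
d10 = 53/30
d11 = 76/3
endpoint = (12439/90, -2/3)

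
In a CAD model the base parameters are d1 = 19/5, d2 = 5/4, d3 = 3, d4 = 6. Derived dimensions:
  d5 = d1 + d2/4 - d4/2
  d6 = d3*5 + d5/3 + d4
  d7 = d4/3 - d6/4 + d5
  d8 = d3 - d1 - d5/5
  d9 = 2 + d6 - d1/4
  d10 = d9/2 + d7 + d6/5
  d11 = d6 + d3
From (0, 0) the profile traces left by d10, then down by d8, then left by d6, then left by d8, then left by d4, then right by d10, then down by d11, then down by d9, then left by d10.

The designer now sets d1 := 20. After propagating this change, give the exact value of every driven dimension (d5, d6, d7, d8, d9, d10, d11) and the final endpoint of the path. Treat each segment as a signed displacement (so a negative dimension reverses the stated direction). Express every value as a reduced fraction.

d5 = 277/16
d6 = 1285/48
d7 = 2423/192
d8 = -1637/80
d9 = 1141/48
d10 = 1911/64
d11 = 1429/48
endpoint = (-40481/960, -7939/240)

Apply edit: d1 := 20
  d5 = d1 + d2/4 - d4/2 = 277/16
  d6 = d3*5 + d5/3 + d4 = 1285/48
  d7 = d4/3 - d6/4 + d5 = 2423/192
  d8 = d3 - d1 - d5/5 = -1637/80
  d9 = 2 + d6 - d1/4 = 1141/48
  d10 = d9/2 + d7 + d6/5 = 1911/64
  d11 = d6 + d3 = 1429/48
Walk from origin (0, 0):
  seg 1: left by d10 = 1911/64 → (-1911/64, 0)
  seg 2: down by d8 = -1637/80 → (-1911/64, 1637/80)
  seg 3: left by d6 = 1285/48 → (-10873/192, 1637/80)
  seg 4: left by d8 = -1637/80 → (-34721/960, 1637/80)
  seg 5: left by d4 = 6 → (-40481/960, 1637/80)
  seg 6: right by d10 = 1911/64 → (-1477/120, 1637/80)
  seg 7: down by d11 = 1429/48 → (-1477/120, -1117/120)
  seg 8: down by d9 = 1141/48 → (-1477/120, -7939/240)
  seg 9: left by d10 = 1911/64 → (-40481/960, -7939/240)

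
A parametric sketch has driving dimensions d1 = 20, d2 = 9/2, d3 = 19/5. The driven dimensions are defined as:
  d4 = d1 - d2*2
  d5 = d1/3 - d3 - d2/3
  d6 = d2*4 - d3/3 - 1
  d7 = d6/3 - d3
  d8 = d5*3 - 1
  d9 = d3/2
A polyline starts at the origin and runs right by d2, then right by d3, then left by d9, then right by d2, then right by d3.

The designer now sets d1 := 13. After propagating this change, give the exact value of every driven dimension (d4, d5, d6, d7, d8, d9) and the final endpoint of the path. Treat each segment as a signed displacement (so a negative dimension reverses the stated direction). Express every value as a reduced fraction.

Apply edit: d1 := 13
  d4 = d1 - d2*2 = 4
  d5 = d1/3 - d3 - d2/3 = -29/30
  d6 = d2*4 - d3/3 - 1 = 236/15
  d7 = d6/3 - d3 = 13/9
  d8 = d5*3 - 1 = -39/10
  d9 = d3/2 = 19/10
Walk from origin (0, 0):
  seg 1: right by d2 = 9/2 → (9/2, 0)
  seg 2: right by d3 = 19/5 → (83/10, 0)
  seg 3: left by d9 = 19/10 → (32/5, 0)
  seg 4: right by d2 = 9/2 → (109/10, 0)
  seg 5: right by d3 = 19/5 → (147/10, 0)

d4 = 4
d5 = -29/30
d6 = 236/15
d7 = 13/9
d8 = -39/10
d9 = 19/10
endpoint = (147/10, 0)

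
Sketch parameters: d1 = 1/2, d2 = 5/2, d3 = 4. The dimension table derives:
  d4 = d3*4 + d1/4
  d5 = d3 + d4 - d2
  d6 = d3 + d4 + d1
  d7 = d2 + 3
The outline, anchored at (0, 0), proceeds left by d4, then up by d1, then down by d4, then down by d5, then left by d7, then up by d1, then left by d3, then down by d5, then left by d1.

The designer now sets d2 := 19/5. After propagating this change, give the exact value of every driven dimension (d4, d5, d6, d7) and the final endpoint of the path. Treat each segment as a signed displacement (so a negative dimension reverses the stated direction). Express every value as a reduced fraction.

d4 = 129/8
d5 = 653/40
d6 = 165/8
d7 = 34/5
endpoint = (-1097/40, -1911/40)

Apply edit: d2 := 19/5
  d4 = d3*4 + d1/4 = 129/8
  d5 = d3 + d4 - d2 = 653/40
  d6 = d3 + d4 + d1 = 165/8
  d7 = d2 + 3 = 34/5
Walk from origin (0, 0):
  seg 1: left by d4 = 129/8 → (-129/8, 0)
  seg 2: up by d1 = 1/2 → (-129/8, 1/2)
  seg 3: down by d4 = 129/8 → (-129/8, -125/8)
  seg 4: down by d5 = 653/40 → (-129/8, -639/20)
  seg 5: left by d7 = 34/5 → (-917/40, -639/20)
  seg 6: up by d1 = 1/2 → (-917/40, -629/20)
  seg 7: left by d3 = 4 → (-1077/40, -629/20)
  seg 8: down by d5 = 653/40 → (-1077/40, -1911/40)
  seg 9: left by d1 = 1/2 → (-1097/40, -1911/40)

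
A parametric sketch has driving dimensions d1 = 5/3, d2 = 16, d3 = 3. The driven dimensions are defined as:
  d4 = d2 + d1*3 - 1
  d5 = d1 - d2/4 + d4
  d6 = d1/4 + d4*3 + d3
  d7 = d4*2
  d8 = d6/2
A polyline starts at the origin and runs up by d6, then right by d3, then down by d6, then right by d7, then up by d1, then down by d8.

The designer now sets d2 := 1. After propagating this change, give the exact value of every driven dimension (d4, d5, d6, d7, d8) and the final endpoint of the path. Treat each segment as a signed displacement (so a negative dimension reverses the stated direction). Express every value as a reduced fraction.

Apply edit: d2 := 1
  d4 = d2 + d1*3 - 1 = 5
  d5 = d1 - d2/4 + d4 = 77/12
  d6 = d1/4 + d4*3 + d3 = 221/12
  d7 = d4*2 = 10
  d8 = d6/2 = 221/24
Walk from origin (0, 0):
  seg 1: up by d6 = 221/12 → (0, 221/12)
  seg 2: right by d3 = 3 → (3, 221/12)
  seg 3: down by d6 = 221/12 → (3, 0)
  seg 4: right by d7 = 10 → (13, 0)
  seg 5: up by d1 = 5/3 → (13, 5/3)
  seg 6: down by d8 = 221/24 → (13, -181/24)

d4 = 5
d5 = 77/12
d6 = 221/12
d7 = 10
d8 = 221/24
endpoint = (13, -181/24)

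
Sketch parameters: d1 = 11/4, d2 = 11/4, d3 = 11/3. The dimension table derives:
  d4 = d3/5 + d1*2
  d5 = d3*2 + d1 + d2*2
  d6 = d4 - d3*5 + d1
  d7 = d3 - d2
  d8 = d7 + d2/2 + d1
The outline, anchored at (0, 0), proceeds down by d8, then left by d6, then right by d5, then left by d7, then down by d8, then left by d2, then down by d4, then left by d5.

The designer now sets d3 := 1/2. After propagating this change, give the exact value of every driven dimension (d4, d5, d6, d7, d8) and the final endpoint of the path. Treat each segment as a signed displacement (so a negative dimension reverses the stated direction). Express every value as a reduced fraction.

d4 = 28/5
d5 = 37/4
d6 = 117/20
d7 = -9/4
d8 = 15/8
endpoint = (-127/20, -187/20)

Apply edit: d3 := 1/2
  d4 = d3/5 + d1*2 = 28/5
  d5 = d3*2 + d1 + d2*2 = 37/4
  d6 = d4 - d3*5 + d1 = 117/20
  d7 = d3 - d2 = -9/4
  d8 = d7 + d2/2 + d1 = 15/8
Walk from origin (0, 0):
  seg 1: down by d8 = 15/8 → (0, -15/8)
  seg 2: left by d6 = 117/20 → (-117/20, -15/8)
  seg 3: right by d5 = 37/4 → (17/5, -15/8)
  seg 4: left by d7 = -9/4 → (113/20, -15/8)
  seg 5: down by d8 = 15/8 → (113/20, -15/4)
  seg 6: left by d2 = 11/4 → (29/10, -15/4)
  seg 7: down by d4 = 28/5 → (29/10, -187/20)
  seg 8: left by d5 = 37/4 → (-127/20, -187/20)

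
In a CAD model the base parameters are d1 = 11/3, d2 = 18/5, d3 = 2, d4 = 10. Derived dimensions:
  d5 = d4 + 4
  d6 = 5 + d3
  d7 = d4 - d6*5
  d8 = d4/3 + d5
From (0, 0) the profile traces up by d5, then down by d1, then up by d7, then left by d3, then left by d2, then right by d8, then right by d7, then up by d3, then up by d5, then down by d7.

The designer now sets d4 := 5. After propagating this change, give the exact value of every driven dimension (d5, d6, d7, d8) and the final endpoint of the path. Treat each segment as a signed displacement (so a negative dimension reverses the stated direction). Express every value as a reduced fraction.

d5 = 9
d6 = 7
d7 = -30
d8 = 32/3
endpoint = (-374/15, 49/3)

Apply edit: d4 := 5
  d5 = d4 + 4 = 9
  d6 = 5 + d3 = 7
  d7 = d4 - d6*5 = -30
  d8 = d4/3 + d5 = 32/3
Walk from origin (0, 0):
  seg 1: up by d5 = 9 → (0, 9)
  seg 2: down by d1 = 11/3 → (0, 16/3)
  seg 3: up by d7 = -30 → (0, -74/3)
  seg 4: left by d3 = 2 → (-2, -74/3)
  seg 5: left by d2 = 18/5 → (-28/5, -74/3)
  seg 6: right by d8 = 32/3 → (76/15, -74/3)
  seg 7: right by d7 = -30 → (-374/15, -74/3)
  seg 8: up by d3 = 2 → (-374/15, -68/3)
  seg 9: up by d5 = 9 → (-374/15, -41/3)
  seg 10: down by d7 = -30 → (-374/15, 49/3)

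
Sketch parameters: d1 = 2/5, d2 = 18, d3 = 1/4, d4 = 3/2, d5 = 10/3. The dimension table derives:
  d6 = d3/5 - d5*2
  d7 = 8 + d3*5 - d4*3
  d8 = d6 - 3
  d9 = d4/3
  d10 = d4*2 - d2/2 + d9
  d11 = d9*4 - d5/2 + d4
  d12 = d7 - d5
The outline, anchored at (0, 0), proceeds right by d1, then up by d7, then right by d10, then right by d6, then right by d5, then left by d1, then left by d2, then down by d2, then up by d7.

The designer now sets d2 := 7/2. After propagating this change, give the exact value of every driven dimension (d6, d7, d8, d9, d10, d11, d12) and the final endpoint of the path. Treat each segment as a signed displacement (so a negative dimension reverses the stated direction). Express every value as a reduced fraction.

Apply edit: d2 := 7/2
  d6 = d3/5 - d5*2 = -397/60
  d7 = 8 + d3*5 - d4*3 = 19/4
  d8 = d6 - 3 = -577/60
  d9 = d4/3 = 1/2
  d10 = d4*2 - d2/2 + d9 = 7/4
  d11 = d9*4 - d5/2 + d4 = 11/6
  d12 = d7 - d5 = 17/12
Walk from origin (0, 0):
  seg 1: right by d1 = 2/5 → (2/5, 0)
  seg 2: up by d7 = 19/4 → (2/5, 19/4)
  seg 3: right by d10 = 7/4 → (43/20, 19/4)
  seg 4: right by d6 = -397/60 → (-67/15, 19/4)
  seg 5: right by d5 = 10/3 → (-17/15, 19/4)
  seg 6: left by d1 = 2/5 → (-23/15, 19/4)
  seg 7: left by d2 = 7/2 → (-151/30, 19/4)
  seg 8: down by d2 = 7/2 → (-151/30, 5/4)
  seg 9: up by d7 = 19/4 → (-151/30, 6)

d6 = -397/60
d7 = 19/4
d8 = -577/60
d9 = 1/2
d10 = 7/4
d11 = 11/6
d12 = 17/12
endpoint = (-151/30, 6)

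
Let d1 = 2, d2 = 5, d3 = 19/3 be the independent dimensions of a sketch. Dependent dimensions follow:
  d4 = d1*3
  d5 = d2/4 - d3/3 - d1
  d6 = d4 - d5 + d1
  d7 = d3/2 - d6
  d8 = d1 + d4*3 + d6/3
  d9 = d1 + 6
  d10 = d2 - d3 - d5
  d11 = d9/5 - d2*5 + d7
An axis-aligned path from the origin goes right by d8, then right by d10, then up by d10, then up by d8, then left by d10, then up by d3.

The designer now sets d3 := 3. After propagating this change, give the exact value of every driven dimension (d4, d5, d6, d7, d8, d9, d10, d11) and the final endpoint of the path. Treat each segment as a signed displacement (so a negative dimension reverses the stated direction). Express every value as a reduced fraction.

d4 = 6
d5 = -7/4
d6 = 39/4
d7 = -33/4
d8 = 93/4
d9 = 8
d10 = 15/4
d11 = -633/20
endpoint = (93/4, 30)

Apply edit: d3 := 3
  d4 = d1*3 = 6
  d5 = d2/4 - d3/3 - d1 = -7/4
  d6 = d4 - d5 + d1 = 39/4
  d7 = d3/2 - d6 = -33/4
  d8 = d1 + d4*3 + d6/3 = 93/4
  d9 = d1 + 6 = 8
  d10 = d2 - d3 - d5 = 15/4
  d11 = d9/5 - d2*5 + d7 = -633/20
Walk from origin (0, 0):
  seg 1: right by d8 = 93/4 → (93/4, 0)
  seg 2: right by d10 = 15/4 → (27, 0)
  seg 3: up by d10 = 15/4 → (27, 15/4)
  seg 4: up by d8 = 93/4 → (27, 27)
  seg 5: left by d10 = 15/4 → (93/4, 27)
  seg 6: up by d3 = 3 → (93/4, 30)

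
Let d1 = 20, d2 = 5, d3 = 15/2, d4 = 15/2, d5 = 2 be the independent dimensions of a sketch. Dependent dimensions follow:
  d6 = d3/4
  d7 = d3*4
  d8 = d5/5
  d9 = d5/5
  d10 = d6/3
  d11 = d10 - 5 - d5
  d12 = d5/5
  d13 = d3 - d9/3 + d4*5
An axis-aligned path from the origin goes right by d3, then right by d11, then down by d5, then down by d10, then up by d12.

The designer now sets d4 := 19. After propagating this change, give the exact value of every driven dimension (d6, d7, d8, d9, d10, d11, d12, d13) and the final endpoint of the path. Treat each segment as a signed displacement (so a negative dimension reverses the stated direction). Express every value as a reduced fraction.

d6 = 15/8
d7 = 30
d8 = 2/5
d9 = 2/5
d10 = 5/8
d11 = -51/8
d12 = 2/5
d13 = 3071/30
endpoint = (9/8, -89/40)

Apply edit: d4 := 19
  d6 = d3/4 = 15/8
  d7 = d3*4 = 30
  d8 = d5/5 = 2/5
  d9 = d5/5 = 2/5
  d10 = d6/3 = 5/8
  d11 = d10 - 5 - d5 = -51/8
  d12 = d5/5 = 2/5
  d13 = d3 - d9/3 + d4*5 = 3071/30
Walk from origin (0, 0):
  seg 1: right by d3 = 15/2 → (15/2, 0)
  seg 2: right by d11 = -51/8 → (9/8, 0)
  seg 3: down by d5 = 2 → (9/8, -2)
  seg 4: down by d10 = 5/8 → (9/8, -21/8)
  seg 5: up by d12 = 2/5 → (9/8, -89/40)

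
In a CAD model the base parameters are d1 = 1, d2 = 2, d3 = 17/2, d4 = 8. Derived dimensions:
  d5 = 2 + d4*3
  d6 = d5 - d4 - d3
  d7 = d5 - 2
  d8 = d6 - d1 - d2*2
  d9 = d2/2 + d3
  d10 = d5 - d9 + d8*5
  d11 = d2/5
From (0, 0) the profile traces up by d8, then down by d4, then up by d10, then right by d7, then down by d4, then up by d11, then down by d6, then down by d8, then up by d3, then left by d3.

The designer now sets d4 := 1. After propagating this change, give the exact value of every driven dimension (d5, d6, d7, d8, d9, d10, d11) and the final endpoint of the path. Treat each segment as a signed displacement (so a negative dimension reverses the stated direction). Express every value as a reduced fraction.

Apply edit: d4 := 1
  d5 = 2 + d4*3 = 5
  d6 = d5 - d4 - d3 = -9/2
  d7 = d5 - 2 = 3
  d8 = d6 - d1 - d2*2 = -19/2
  d9 = d2/2 + d3 = 19/2
  d10 = d5 - d9 + d8*5 = -52
  d11 = d2/5 = 2/5
Walk from origin (0, 0):
  seg 1: up by d8 = -19/2 → (0, -19/2)
  seg 2: down by d4 = 1 → (0, -21/2)
  seg 3: up by d10 = -52 → (0, -125/2)
  seg 4: right by d7 = 3 → (3, -125/2)
  seg 5: down by d4 = 1 → (3, -127/2)
  seg 6: up by d11 = 2/5 → (3, -631/10)
  seg 7: down by d6 = -9/2 → (3, -293/5)
  seg 8: down by d8 = -19/2 → (3, -491/10)
  seg 9: up by d3 = 17/2 → (3, -203/5)
  seg 10: left by d3 = 17/2 → (-11/2, -203/5)

d5 = 5
d6 = -9/2
d7 = 3
d8 = -19/2
d9 = 19/2
d10 = -52
d11 = 2/5
endpoint = (-11/2, -203/5)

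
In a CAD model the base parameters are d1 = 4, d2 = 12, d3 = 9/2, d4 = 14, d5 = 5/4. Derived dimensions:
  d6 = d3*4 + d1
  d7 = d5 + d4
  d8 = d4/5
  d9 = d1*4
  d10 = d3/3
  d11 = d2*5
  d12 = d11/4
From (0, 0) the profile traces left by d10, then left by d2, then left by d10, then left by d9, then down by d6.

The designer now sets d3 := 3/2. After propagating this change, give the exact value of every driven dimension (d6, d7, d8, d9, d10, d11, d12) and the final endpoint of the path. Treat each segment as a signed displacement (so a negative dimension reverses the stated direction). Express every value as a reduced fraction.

d6 = 10
d7 = 61/4
d8 = 14/5
d9 = 16
d10 = 1/2
d11 = 60
d12 = 15
endpoint = (-29, -10)

Apply edit: d3 := 3/2
  d6 = d3*4 + d1 = 10
  d7 = d5 + d4 = 61/4
  d8 = d4/5 = 14/5
  d9 = d1*4 = 16
  d10 = d3/3 = 1/2
  d11 = d2*5 = 60
  d12 = d11/4 = 15
Walk from origin (0, 0):
  seg 1: left by d10 = 1/2 → (-1/2, 0)
  seg 2: left by d2 = 12 → (-25/2, 0)
  seg 3: left by d10 = 1/2 → (-13, 0)
  seg 4: left by d9 = 16 → (-29, 0)
  seg 5: down by d6 = 10 → (-29, -10)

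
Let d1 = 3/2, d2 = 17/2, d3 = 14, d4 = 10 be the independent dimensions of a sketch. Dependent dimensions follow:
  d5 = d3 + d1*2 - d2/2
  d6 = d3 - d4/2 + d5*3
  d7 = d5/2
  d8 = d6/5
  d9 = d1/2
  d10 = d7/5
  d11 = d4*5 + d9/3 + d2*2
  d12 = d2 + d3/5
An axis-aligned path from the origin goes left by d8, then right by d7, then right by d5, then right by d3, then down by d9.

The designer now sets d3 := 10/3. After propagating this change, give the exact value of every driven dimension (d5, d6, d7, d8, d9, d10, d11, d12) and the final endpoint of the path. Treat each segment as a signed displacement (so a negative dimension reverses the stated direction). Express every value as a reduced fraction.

Apply edit: d3 := 10/3
  d5 = d3 + d1*2 - d2/2 = 25/12
  d6 = d3 - d4/2 + d5*3 = 55/12
  d7 = d5/2 = 25/24
  d8 = d6/5 = 11/12
  d9 = d1/2 = 3/4
  d10 = d7/5 = 5/24
  d11 = d4*5 + d9/3 + d2*2 = 269/4
  d12 = d2 + d3/5 = 55/6
Walk from origin (0, 0):
  seg 1: left by d8 = 11/12 → (-11/12, 0)
  seg 2: right by d7 = 25/24 → (1/8, 0)
  seg 3: right by d5 = 25/12 → (53/24, 0)
  seg 4: right by d3 = 10/3 → (133/24, 0)
  seg 5: down by d9 = 3/4 → (133/24, -3/4)

d5 = 25/12
d6 = 55/12
d7 = 25/24
d8 = 11/12
d9 = 3/4
d10 = 5/24
d11 = 269/4
d12 = 55/6
endpoint = (133/24, -3/4)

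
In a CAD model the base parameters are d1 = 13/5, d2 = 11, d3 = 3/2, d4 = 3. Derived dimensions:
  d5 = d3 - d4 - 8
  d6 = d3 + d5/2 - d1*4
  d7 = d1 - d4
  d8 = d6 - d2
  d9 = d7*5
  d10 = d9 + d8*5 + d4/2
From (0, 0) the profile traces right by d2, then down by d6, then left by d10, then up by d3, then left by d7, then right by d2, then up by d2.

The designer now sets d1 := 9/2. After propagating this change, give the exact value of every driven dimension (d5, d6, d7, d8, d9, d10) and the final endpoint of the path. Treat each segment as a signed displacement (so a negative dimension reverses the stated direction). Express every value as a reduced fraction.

Apply edit: d1 := 9/2
  d5 = d3 - d4 - 8 = -19/2
  d6 = d3 + d5/2 - d1*4 = -85/4
  d7 = d1 - d4 = 3/2
  d8 = d6 - d2 = -129/4
  d9 = d7*5 = 15/2
  d10 = d9 + d8*5 + d4/2 = -609/4
Walk from origin (0, 0):
  seg 1: right by d2 = 11 → (11, 0)
  seg 2: down by d6 = -85/4 → (11, 85/4)
  seg 3: left by d10 = -609/4 → (653/4, 85/4)
  seg 4: up by d3 = 3/2 → (653/4, 91/4)
  seg 5: left by d7 = 3/2 → (647/4, 91/4)
  seg 6: right by d2 = 11 → (691/4, 91/4)
  seg 7: up by d2 = 11 → (691/4, 135/4)

d5 = -19/2
d6 = -85/4
d7 = 3/2
d8 = -129/4
d9 = 15/2
d10 = -609/4
endpoint = (691/4, 135/4)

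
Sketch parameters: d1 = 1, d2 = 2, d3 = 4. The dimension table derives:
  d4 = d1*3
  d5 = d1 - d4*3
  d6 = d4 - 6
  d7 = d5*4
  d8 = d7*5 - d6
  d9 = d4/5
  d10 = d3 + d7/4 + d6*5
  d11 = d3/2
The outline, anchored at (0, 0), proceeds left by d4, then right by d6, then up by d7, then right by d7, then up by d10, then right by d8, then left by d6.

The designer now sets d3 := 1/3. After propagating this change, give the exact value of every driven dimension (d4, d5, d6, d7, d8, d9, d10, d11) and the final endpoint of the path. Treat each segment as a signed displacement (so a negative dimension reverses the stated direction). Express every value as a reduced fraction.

Apply edit: d3 := 1/3
  d4 = d1*3 = 3
  d5 = d1 - d4*3 = -8
  d6 = d4 - 6 = -3
  d7 = d5*4 = -32
  d8 = d7*5 - d6 = -157
  d9 = d4/5 = 3/5
  d10 = d3 + d7/4 + d6*5 = -68/3
  d11 = d3/2 = 1/6
Walk from origin (0, 0):
  seg 1: left by d4 = 3 → (-3, 0)
  seg 2: right by d6 = -3 → (-6, 0)
  seg 3: up by d7 = -32 → (-6, -32)
  seg 4: right by d7 = -32 → (-38, -32)
  seg 5: up by d10 = -68/3 → (-38, -164/3)
  seg 6: right by d8 = -157 → (-195, -164/3)
  seg 7: left by d6 = -3 → (-192, -164/3)

d4 = 3
d5 = -8
d6 = -3
d7 = -32
d8 = -157
d9 = 3/5
d10 = -68/3
d11 = 1/6
endpoint = (-192, -164/3)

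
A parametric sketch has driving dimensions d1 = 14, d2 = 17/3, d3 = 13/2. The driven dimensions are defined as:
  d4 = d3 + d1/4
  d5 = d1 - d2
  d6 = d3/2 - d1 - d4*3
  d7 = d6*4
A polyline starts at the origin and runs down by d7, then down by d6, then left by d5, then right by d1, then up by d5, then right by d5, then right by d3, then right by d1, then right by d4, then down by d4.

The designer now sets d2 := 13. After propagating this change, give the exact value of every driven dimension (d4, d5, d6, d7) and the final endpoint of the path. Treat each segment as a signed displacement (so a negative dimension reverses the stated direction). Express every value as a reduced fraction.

Apply edit: d2 := 13
  d4 = d3 + d1/4 = 10
  d5 = d1 - d2 = 1
  d6 = d3/2 - d1 - d4*3 = -163/4
  d7 = d6*4 = -163
Walk from origin (0, 0):
  seg 1: down by d7 = -163 → (0, 163)
  seg 2: down by d6 = -163/4 → (0, 815/4)
  seg 3: left by d5 = 1 → (-1, 815/4)
  seg 4: right by d1 = 14 → (13, 815/4)
  seg 5: up by d5 = 1 → (13, 819/4)
  seg 6: right by d5 = 1 → (14, 819/4)
  seg 7: right by d3 = 13/2 → (41/2, 819/4)
  seg 8: right by d1 = 14 → (69/2, 819/4)
  seg 9: right by d4 = 10 → (89/2, 819/4)
  seg 10: down by d4 = 10 → (89/2, 779/4)

d4 = 10
d5 = 1
d6 = -163/4
d7 = -163
endpoint = (89/2, 779/4)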